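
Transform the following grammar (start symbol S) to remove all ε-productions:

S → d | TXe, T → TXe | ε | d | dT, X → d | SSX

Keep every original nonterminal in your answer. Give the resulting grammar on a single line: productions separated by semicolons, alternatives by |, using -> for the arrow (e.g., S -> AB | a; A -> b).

Nullable set: {T}.
S -> TXe: T nullable, giving TXe | Xe.
Drop T -> ε.
T -> TXe: T nullable, giving TXe | Xe.
T -> dT: T nullable, giving d | dT.
Unchanged (no nullable symbols): S -> d; T -> d; X -> SSX; X -> d.

S -> d | Xe | TXe; T -> d | Xe | dT | TXe; X -> d | SSX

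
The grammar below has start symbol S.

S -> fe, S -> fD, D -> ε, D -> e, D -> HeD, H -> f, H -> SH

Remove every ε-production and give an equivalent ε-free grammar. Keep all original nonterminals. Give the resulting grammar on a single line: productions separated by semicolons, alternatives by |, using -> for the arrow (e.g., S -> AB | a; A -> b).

S -> f | fD | fe; D -> e | He | HeD; H -> f | SH

Nullable set: {D}.
S -> fD: D nullable, giving f | fD.
Drop D -> ε.
D -> HeD: D nullable, giving He | HeD.
Unchanged (no nullable symbols): S -> fe; D -> e; H -> SH; H -> f.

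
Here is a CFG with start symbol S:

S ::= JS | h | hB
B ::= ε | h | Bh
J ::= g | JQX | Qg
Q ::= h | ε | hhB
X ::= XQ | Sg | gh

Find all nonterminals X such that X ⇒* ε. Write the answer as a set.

Directly nullable (have an ε-rule): {B, Q}.
Not nullable: J, S, X — each has a terminal in every rule's right-hand side or depends on a non-nullable symbol.

{B, Q}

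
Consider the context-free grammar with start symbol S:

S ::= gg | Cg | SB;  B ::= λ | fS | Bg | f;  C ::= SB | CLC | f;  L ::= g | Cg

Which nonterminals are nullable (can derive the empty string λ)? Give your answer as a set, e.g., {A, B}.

{B}

Directly nullable (have an ε-rule): {B}.
Not nullable: C, L, S — each has a terminal in every rule's right-hand side or depends on a non-nullable symbol.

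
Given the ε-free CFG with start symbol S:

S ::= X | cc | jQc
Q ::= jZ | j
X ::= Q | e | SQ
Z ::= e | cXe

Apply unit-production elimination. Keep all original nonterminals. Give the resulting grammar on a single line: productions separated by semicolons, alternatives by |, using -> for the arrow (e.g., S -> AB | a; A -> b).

S -> e | j | SQ | cc | jZ | jQc; Q -> j | jZ; X -> e | j | SQ | jZ; Z -> e | cXe

Unit productions: S->X, X->Q.
Unit pairs (A ⇒* B via units): (S,Q), (S,X), (X,Q).
S: inherits non-unit rules of {Q, S, X} → SQ | cc | e | j | jQc | jZ.
Q: inherits non-unit rules of {Q} → j | jZ.
X: inherits non-unit rules of {Q, X} → SQ | e | j | jZ.
Z: inherits non-unit rules of {Z} → cXe | e.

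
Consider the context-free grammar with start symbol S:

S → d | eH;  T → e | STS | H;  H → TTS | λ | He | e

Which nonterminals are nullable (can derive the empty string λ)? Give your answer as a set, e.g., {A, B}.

Directly nullable (have an ε-rule): {H}.
T is nullable via T -> H (every symbol on the right is already known nullable).
Not nullable: S — each has a terminal in every rule's right-hand side or depends on a non-nullable symbol.

{H, T}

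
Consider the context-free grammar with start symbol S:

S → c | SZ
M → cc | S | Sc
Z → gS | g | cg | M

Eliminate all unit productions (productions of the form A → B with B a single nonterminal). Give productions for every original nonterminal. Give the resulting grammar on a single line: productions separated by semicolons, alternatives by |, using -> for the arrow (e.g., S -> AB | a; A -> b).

Unit productions: M->S, Z->M.
Unit pairs (A ⇒* B via units): (M,S), (Z,M), (Z,S).
S: inherits non-unit rules of {S} → SZ | c.
M: inherits non-unit rules of {M, S} → SZ | Sc | c | cc.
Z: inherits non-unit rules of {M, S, Z} → SZ | Sc | c | cc | cg | g | gS.

S -> c | SZ; M -> c | SZ | Sc | cc; Z -> c | g | SZ | Sc | cc | cg | gS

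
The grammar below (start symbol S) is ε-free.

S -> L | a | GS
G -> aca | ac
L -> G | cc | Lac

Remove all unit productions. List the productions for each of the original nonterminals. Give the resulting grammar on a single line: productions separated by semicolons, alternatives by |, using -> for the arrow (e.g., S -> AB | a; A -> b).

Unit productions: L->G, S->L.
Unit pairs (A ⇒* B via units): (L,G), (S,G), (S,L).
S: inherits non-unit rules of {G, L, S} → GS | Lac | a | ac | aca | cc.
G: inherits non-unit rules of {G} → ac | aca.
L: inherits non-unit rules of {G, L} → Lac | ac | aca | cc.

S -> a | GS | ac | cc | Lac | aca; G -> ac | aca; L -> ac | cc | Lac | aca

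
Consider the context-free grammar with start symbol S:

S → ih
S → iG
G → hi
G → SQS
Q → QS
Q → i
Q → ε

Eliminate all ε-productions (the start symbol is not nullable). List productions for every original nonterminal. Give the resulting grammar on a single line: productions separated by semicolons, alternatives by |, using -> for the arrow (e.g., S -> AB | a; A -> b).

Nullable set: {Q}.
G -> SQS: Q nullable, giving SQS | SS.
Drop Q -> ε.
Q -> QS: Q nullable, giving QS | S.
Unchanged (no nullable symbols): S -> iG; S -> ih; G -> hi; Q -> i.

S -> iG | ih; G -> SS | hi | SQS; Q -> S | i | QS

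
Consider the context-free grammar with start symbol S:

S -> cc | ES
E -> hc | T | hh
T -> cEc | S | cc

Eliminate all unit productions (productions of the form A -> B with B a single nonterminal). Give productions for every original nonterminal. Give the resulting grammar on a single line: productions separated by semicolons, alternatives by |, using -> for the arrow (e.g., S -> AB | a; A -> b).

Unit productions: E->T, T->S.
Unit pairs (A ⇒* B via units): (E,S), (E,T), (T,S).
S: inherits non-unit rules of {S} → ES | cc.
E: inherits non-unit rules of {E, S, T} → ES | cEc | cc | hc | hh.
T: inherits non-unit rules of {S, T} → ES | cEc | cc.

S -> ES | cc; E -> ES | cc | hc | hh | cEc; T -> ES | cc | cEc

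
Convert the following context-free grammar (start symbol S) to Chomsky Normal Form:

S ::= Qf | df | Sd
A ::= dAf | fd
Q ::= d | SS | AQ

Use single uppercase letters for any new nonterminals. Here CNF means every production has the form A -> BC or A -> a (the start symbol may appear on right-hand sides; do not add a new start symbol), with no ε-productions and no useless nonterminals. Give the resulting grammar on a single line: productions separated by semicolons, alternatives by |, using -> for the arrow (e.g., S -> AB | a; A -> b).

S -> BC | QC | SB; A -> BD | CB; B -> d; C -> f; D -> AC; Q -> d | AQ | SS

No ε-productions.
No unit productions to eliminate.
TERM: introduce B -> d, C -> f and substitute in every rule of length ≥2.
BIN: A -> BAC becomes A -> BD, D -> AC.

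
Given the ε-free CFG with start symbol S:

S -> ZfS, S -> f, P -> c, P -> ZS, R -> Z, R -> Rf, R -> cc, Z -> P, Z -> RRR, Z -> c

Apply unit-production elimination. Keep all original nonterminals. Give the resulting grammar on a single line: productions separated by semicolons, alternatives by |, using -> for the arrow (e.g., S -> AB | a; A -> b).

Unit productions: R->Z, Z->P.
Unit pairs (A ⇒* B via units): (R,P), (R,Z), (Z,P).
S: inherits non-unit rules of {S} → ZfS | f.
P: inherits non-unit rules of {P} → ZS | c.
R: inherits non-unit rules of {P, R, Z} → RRR | Rf | ZS | c | cc.
Z: inherits non-unit rules of {P, Z} → RRR | ZS | c.

S -> f | ZfS; P -> c | ZS; R -> c | Rf | ZS | cc | RRR; Z -> c | ZS | RRR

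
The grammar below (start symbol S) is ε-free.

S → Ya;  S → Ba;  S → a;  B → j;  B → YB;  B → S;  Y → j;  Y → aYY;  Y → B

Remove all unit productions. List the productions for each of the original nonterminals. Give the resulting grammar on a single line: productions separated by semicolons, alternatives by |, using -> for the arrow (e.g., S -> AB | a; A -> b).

S -> a | Ba | Ya; B -> a | j | Ba | YB | Ya; Y -> a | j | Ba | YB | Ya | aYY

Unit productions: B->S, Y->B.
Unit pairs (A ⇒* B via units): (B,S), (Y,B), (Y,S).
S: inherits non-unit rules of {S} → Ba | Ya | a.
B: inherits non-unit rules of {B, S} → Ba | YB | Ya | a | j.
Y: inherits non-unit rules of {B, S, Y} → Ba | YB | Ya | a | aYY | j.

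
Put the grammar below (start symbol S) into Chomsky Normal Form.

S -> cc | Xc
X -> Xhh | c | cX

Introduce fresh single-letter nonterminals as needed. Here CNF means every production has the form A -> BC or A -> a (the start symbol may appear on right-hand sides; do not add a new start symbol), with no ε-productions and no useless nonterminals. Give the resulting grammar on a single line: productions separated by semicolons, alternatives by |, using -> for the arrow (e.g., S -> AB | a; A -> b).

S -> AA | XA; A -> c; B -> h; C -> BB; X -> c | AX | XC

No ε-productions.
No unit productions to eliminate.
TERM: introduce A -> c, B -> h and substitute in every rule of length ≥2.
BIN: X -> XBB becomes X -> XC, C -> BB.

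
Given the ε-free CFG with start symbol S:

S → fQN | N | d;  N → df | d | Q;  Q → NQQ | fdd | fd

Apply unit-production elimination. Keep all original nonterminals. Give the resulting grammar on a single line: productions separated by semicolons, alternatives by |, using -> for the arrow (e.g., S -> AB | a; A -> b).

S -> d | df | fd | NQQ | fQN | fdd; N -> d | df | fd | NQQ | fdd; Q -> fd | NQQ | fdd

Unit productions: N->Q, S->N.
Unit pairs (A ⇒* B via units): (N,Q), (S,N), (S,Q).
S: inherits non-unit rules of {N, Q, S} → NQQ | d | df | fQN | fd | fdd.
N: inherits non-unit rules of {N, Q} → NQQ | d | df | fd | fdd.
Q: inherits non-unit rules of {Q} → NQQ | fd | fdd.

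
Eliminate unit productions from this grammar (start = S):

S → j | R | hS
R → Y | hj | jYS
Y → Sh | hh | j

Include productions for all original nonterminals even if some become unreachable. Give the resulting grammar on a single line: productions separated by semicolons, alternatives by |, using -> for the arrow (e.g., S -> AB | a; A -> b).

S -> j | Sh | hS | hh | hj | jYS; R -> j | Sh | hh | hj | jYS; Y -> j | Sh | hh

Unit productions: R->Y, S->R.
Unit pairs (A ⇒* B via units): (R,Y), (S,R), (S,Y).
S: inherits non-unit rules of {R, S, Y} → Sh | hS | hh | hj | j | jYS.
R: inherits non-unit rules of {R, Y} → Sh | hh | hj | j | jYS.
Y: inherits non-unit rules of {Y} → Sh | hh | j.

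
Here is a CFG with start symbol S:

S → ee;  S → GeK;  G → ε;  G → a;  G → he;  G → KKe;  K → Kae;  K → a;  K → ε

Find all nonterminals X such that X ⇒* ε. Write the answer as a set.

Directly nullable (have an ε-rule): {G, K}.
Not nullable: S — each has a terminal in every rule's right-hand side or depends on a non-nullable symbol.

{G, K}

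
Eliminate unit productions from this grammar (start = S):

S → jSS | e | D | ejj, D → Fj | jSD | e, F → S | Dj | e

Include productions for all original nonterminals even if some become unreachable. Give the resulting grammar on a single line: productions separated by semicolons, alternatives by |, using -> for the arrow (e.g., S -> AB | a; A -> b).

S -> e | Fj | ejj | jSD | jSS; D -> e | Fj | jSD; F -> e | Dj | Fj | ejj | jSD | jSS

Unit productions: F->S, S->D.
Unit pairs (A ⇒* B via units): (F,D), (F,S), (S,D).
S: inherits non-unit rules of {D, S} → Fj | e | ejj | jSD | jSS.
D: inherits non-unit rules of {D} → Fj | e | jSD.
F: inherits non-unit rules of {D, F, S} → Dj | Fj | e | ejj | jSD | jSS.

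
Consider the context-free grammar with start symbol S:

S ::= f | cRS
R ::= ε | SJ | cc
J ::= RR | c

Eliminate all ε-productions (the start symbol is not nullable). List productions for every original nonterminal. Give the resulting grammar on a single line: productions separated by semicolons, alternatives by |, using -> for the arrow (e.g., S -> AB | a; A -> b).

Nullable set: {J, R}.
S -> cRS: R nullable, giving cRS | cS.
J -> RR: R, R nullable, giving R | RR.
Drop R -> ε.
R -> SJ: J nullable, giving S | SJ.
Unchanged (no nullable symbols): S -> f; J -> c; R -> cc.

S -> f | cS | cRS; J -> R | c | RR; R -> S | SJ | cc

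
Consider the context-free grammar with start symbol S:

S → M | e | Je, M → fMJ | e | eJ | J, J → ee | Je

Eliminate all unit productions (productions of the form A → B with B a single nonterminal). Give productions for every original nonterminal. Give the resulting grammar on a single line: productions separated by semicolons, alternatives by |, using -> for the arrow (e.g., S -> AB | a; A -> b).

S -> e | Je | eJ | ee | fMJ; J -> Je | ee; M -> e | Je | eJ | ee | fMJ

Unit productions: M->J, S->M.
Unit pairs (A ⇒* B via units): (M,J), (S,J), (S,M).
S: inherits non-unit rules of {J, M, S} → Je | e | eJ | ee | fMJ.
J: inherits non-unit rules of {J} → Je | ee.
M: inherits non-unit rules of {J, M} → Je | e | eJ | ee | fMJ.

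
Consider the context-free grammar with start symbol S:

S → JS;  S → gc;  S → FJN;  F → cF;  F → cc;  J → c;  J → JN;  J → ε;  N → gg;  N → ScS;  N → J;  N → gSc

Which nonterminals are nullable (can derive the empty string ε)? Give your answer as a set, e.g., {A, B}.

{J, N}

Directly nullable (have an ε-rule): {J}.
N is nullable via N -> J (every symbol on the right is already known nullable).
Not nullable: F, S — each has a terminal in every rule's right-hand side or depends on a non-nullable symbol.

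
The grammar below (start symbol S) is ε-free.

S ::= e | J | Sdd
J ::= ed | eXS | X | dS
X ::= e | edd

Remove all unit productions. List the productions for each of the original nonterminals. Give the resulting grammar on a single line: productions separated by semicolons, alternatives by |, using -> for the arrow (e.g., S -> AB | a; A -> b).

Unit productions: J->X, S->J.
Unit pairs (A ⇒* B via units): (J,X), (S,J), (S,X).
S: inherits non-unit rules of {J, S, X} → Sdd | dS | e | eXS | ed | edd.
J: inherits non-unit rules of {J, X} → dS | e | eXS | ed | edd.
X: inherits non-unit rules of {X} → e | edd.

S -> e | dS | ed | Sdd | eXS | edd; J -> e | dS | ed | eXS | edd; X -> e | edd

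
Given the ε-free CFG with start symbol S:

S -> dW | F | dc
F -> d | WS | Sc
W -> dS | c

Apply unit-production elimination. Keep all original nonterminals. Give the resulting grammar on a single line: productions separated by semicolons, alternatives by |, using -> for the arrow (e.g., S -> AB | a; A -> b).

Unit productions: S->F.
Unit pairs (A ⇒* B via units): (S,F).
S: inherits non-unit rules of {F, S} → Sc | WS | d | dW | dc.
F: inherits non-unit rules of {F} → Sc | WS | d.
W: inherits non-unit rules of {W} → c | dS.

S -> d | Sc | WS | dW | dc; F -> d | Sc | WS; W -> c | dS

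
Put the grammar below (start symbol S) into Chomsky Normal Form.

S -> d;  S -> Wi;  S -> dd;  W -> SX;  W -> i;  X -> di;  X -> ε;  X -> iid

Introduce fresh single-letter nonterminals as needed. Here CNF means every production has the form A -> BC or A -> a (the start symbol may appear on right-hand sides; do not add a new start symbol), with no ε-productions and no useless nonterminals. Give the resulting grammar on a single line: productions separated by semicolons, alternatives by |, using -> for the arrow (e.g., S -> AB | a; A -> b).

S -> d | BB | WA; A -> i; B -> d; C -> AB; W -> d | i | BB | SX | WA; X -> AC | BA

Nullable: {X}; after ε-elimination: S -> d | Wi | dd; W -> S | i | SX; X -> di | iid.
After unit-elimination: S -> d | Wi | dd; W -> d | i | SX | Wi | dd; X -> di | iid.
TERM: introduce B -> d, A -> i and substitute in every rule of length ≥2.
BIN: X -> AAB becomes X -> AC, C -> AB.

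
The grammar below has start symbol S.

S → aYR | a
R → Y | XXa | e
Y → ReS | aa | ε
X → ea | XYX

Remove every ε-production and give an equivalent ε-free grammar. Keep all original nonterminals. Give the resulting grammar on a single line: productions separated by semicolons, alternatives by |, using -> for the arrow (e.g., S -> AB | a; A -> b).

S -> a | aR | aY | aYR; R -> Y | e | XXa; X -> XX | ea | XYX; Y -> aa | eS | ReS

Nullable set: {R, Y}.
S -> aYR: Y, R nullable, giving a | aR | aY | aYR.
R -> Y: Y nullable, giving Y.
X -> XYX: Y nullable, giving XX | XYX.
Drop Y -> ε.
Y -> ReS: R nullable, giving ReS | eS.
Unchanged (no nullable symbols): S -> a; R -> XXa; R -> e; X -> ea; Y -> aa.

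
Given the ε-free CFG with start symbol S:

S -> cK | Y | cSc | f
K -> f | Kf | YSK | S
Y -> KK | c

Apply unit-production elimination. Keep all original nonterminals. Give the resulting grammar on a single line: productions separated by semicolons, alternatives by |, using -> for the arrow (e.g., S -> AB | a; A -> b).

Unit productions: K->S, S->Y.
Unit pairs (A ⇒* B via units): (K,S), (K,Y), (S,Y).
S: inherits non-unit rules of {S, Y} → KK | c | cK | cSc | f.
K: inherits non-unit rules of {K, S, Y} → KK | Kf | YSK | c | cK | cSc | f.
Y: inherits non-unit rules of {Y} → KK | c.

S -> c | f | KK | cK | cSc; K -> c | f | KK | Kf | cK | YSK | cSc; Y -> c | KK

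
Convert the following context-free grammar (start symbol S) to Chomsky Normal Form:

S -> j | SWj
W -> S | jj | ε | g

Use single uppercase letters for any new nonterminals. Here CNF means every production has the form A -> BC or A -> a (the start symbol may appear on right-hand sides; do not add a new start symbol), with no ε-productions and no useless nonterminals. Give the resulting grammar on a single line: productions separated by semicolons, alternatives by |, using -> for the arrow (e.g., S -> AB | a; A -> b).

S -> j | SA | SB; A -> j; B -> WA; C -> WA; W -> g | j | AA | SA | SC

Nullable: {W}; after ε-elimination: S -> j | Sj | SWj; W -> S | g | jj.
After unit-elimination: S -> j | Sj | SWj; W -> g | j | Sj | jj | SWj.
TERM: introduce A -> j and substitute in every rule of length ≥2.
BIN: S -> SWA becomes S -> SB, B -> WA; W -> SWA becomes W -> SC, C -> WA.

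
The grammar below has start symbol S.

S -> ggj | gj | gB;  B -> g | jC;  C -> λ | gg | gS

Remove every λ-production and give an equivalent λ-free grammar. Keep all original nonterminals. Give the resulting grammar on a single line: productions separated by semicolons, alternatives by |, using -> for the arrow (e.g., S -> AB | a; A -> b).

Nullable set: {C}.
B -> jC: C nullable, giving j | jC.
Drop C -> λ.
Unchanged (no nullable symbols): S -> gB; S -> ggj; S -> gj; B -> g; C -> gS; C -> gg.

S -> gB | gj | ggj; B -> g | j | jC; C -> gS | gg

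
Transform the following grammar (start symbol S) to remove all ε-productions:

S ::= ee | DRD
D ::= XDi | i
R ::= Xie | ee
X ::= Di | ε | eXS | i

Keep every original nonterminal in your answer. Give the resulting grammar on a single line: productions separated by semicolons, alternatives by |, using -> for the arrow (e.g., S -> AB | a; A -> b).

Nullable set: {X}.
D -> XDi: X nullable, giving Di | XDi.
R -> Xie: X nullable, giving Xie | ie.
Drop X -> ε.
X -> eXS: X nullable, giving eS | eXS.
Unchanged (no nullable symbols): S -> DRD; S -> ee; D -> i; R -> ee; X -> Di; X -> i.

S -> ee | DRD; D -> i | Di | XDi; R -> ee | ie | Xie; X -> i | Di | eS | eXS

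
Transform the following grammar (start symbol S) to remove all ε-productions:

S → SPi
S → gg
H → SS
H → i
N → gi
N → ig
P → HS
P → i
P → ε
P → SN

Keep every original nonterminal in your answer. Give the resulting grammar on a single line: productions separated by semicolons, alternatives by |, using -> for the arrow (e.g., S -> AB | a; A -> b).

S -> Si | gg | SPi; H -> i | SS; N -> gi | ig; P -> i | HS | SN

Nullable set: {P}.
S -> SPi: P nullable, giving SPi | Si.
Drop P -> ε.
Unchanged (no nullable symbols): S -> gg; H -> SS; H -> i; N -> gi; N -> ig; P -> HS; P -> SN; P -> i.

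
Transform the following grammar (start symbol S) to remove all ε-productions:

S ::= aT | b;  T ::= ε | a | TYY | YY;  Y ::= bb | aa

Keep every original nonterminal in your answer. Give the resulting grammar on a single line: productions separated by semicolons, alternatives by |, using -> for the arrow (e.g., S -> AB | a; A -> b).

Nullable set: {T}.
S -> aT: T nullable, giving a | aT.
Drop T -> ε.
T -> TYY: T nullable, giving TYY | YY.
Unchanged (no nullable symbols): S -> b; T -> YY; T -> a; Y -> aa; Y -> bb.

S -> a | b | aT; T -> a | YY | TYY; Y -> aa | bb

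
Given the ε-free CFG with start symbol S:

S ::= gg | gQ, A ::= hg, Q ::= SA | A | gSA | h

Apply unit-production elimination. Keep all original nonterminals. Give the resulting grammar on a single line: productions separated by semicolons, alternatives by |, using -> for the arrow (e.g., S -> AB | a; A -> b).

Unit productions: Q->A.
Unit pairs (A ⇒* B via units): (Q,A).
S: inherits non-unit rules of {S} → gQ | gg.
A: inherits non-unit rules of {A} → hg.
Q: inherits non-unit rules of {A, Q} → SA | gSA | h | hg.

S -> gQ | gg; A -> hg; Q -> h | SA | hg | gSA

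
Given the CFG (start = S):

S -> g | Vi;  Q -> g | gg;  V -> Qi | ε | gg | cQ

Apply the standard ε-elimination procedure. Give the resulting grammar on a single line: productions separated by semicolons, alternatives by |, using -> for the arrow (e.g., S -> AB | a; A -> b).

Nullable set: {V}.
S -> Vi: V nullable, giving Vi | i.
Drop V -> ε.
Unchanged (no nullable symbols): S -> g; Q -> g; Q -> gg; V -> Qi; V -> cQ; V -> gg.

S -> g | i | Vi; Q -> g | gg; V -> Qi | cQ | gg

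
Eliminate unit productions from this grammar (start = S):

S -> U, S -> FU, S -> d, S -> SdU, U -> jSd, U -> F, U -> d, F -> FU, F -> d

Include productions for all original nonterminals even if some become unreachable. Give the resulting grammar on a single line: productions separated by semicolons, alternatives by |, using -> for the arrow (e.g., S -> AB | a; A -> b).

Unit productions: S->U, U->F.
Unit pairs (A ⇒* B via units): (S,F), (S,U), (U,F).
S: inherits non-unit rules of {F, S, U} → FU | SdU | d | jSd.
F: inherits non-unit rules of {F} → FU | d.
U: inherits non-unit rules of {F, U} → FU | d | jSd.

S -> d | FU | SdU | jSd; F -> d | FU; U -> d | FU | jSd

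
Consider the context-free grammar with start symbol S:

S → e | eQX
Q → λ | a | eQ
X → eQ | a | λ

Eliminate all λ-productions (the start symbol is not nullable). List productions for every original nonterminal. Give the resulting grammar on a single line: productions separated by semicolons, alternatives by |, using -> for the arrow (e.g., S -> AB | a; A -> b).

S -> e | eQ | eX | eQX; Q -> a | e | eQ; X -> a | e | eQ

Nullable set: {Q, X}.
S -> eQX: Q, X nullable, giving e | eQ | eQX | eX.
Drop Q -> λ.
Q -> eQ: Q nullable, giving e | eQ.
Drop X -> λ.
X -> eQ: Q nullable, giving e | eQ.
Unchanged (no nullable symbols): S -> e; Q -> a; X -> a.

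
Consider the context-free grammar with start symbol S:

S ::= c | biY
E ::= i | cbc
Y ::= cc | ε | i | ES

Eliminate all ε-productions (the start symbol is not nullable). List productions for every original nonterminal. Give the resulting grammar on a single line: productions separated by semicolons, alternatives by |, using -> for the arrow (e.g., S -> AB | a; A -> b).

S -> c | bi | biY; E -> i | cbc; Y -> i | ES | cc

Nullable set: {Y}.
S -> biY: Y nullable, giving bi | biY.
Drop Y -> ε.
Unchanged (no nullable symbols): S -> c; E -> cbc; E -> i; Y -> ES; Y -> cc; Y -> i.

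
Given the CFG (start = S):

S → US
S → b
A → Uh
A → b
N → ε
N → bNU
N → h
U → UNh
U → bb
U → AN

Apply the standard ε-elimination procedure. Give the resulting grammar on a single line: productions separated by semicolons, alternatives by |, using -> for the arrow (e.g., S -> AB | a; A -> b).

Nullable set: {N}.
Drop N -> ε.
N -> bNU: N nullable, giving bNU | bU.
U -> AN: N nullable, giving A | AN.
U -> UNh: N nullable, giving UNh | Uh.
Unchanged (no nullable symbols): S -> US; S -> b; A -> Uh; A -> b; N -> h; U -> bb.

S -> b | US; A -> b | Uh; N -> h | bU | bNU; U -> A | AN | Uh | bb | UNh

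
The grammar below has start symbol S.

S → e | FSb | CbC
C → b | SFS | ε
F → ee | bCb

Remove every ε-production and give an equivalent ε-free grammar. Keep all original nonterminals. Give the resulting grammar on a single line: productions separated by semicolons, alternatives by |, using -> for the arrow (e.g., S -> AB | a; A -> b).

S -> b | e | Cb | bC | CbC | FSb; C -> b | SFS; F -> bb | ee | bCb

Nullable set: {C}.
S -> CbC: C, C nullable, giving Cb | CbC | b | bC.
Drop C -> ε.
F -> bCb: C nullable, giving bCb | bb.
Unchanged (no nullable symbols): S -> FSb; S -> e; C -> SFS; C -> b; F -> ee.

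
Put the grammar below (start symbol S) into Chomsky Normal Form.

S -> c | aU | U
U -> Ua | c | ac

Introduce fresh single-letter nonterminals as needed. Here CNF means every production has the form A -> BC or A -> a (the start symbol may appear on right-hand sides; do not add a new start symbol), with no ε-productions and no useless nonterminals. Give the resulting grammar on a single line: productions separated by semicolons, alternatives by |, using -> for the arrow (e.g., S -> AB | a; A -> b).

No ε-productions.
After unit-elimination: S -> c | Ua | aU | ac; U -> c | Ua | ac.
TERM: introduce A -> a, B -> c and substitute in every rule of length ≥2.

S -> c | AB | AU | UA; A -> a; B -> c; U -> c | AB | UA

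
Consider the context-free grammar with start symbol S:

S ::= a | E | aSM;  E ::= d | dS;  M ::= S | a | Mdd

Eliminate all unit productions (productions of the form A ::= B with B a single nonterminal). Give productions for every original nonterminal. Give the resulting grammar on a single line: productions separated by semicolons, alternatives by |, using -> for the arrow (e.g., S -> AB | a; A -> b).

S -> a | d | dS | aSM; E -> d | dS; M -> a | d | dS | Mdd | aSM

Unit productions: M->S, S->E.
Unit pairs (A ⇒* B via units): (M,E), (M,S), (S,E).
S: inherits non-unit rules of {E, S} → a | aSM | d | dS.
E: inherits non-unit rules of {E} → d | dS.
M: inherits non-unit rules of {E, M, S} → Mdd | a | aSM | d | dS.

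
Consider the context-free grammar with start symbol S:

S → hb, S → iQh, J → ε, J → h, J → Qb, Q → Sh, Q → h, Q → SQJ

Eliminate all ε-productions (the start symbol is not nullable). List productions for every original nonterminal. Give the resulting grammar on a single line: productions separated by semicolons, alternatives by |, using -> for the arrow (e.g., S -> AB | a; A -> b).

S -> hb | iQh; J -> h | Qb; Q -> h | SQ | Sh | SQJ

Nullable set: {J}.
Drop J -> ε.
Q -> SQJ: J nullable, giving SQ | SQJ.
Unchanged (no nullable symbols): S -> hb; S -> iQh; J -> Qb; J -> h; Q -> Sh; Q -> h.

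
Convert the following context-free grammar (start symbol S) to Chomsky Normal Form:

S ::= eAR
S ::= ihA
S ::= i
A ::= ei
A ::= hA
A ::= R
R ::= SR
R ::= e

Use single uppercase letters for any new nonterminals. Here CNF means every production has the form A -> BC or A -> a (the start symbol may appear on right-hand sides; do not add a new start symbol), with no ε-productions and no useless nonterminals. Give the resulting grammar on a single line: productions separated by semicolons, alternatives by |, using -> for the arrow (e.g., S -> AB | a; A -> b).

S -> i | BE | CF; A -> e | BC | DA | SR; B -> e; C -> i; D -> h; E -> AR; F -> DA; R -> e | SR

No ε-productions.
After unit-elimination: S -> i | eAR | ihA; A -> e | SR | ei | hA; R -> e | SR.
TERM: introduce B -> e, D -> h, C -> i and substitute in every rule of length ≥2.
BIN: S -> BAR becomes S -> BE, E -> AR; S -> CDA becomes S -> CF, F -> DA.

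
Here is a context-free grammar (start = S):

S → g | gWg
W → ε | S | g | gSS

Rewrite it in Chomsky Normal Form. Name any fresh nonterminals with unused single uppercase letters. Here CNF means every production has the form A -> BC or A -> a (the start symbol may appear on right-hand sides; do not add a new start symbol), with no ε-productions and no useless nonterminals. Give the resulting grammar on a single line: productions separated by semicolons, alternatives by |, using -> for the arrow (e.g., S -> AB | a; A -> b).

Nullable: {W}; after ε-elimination: S -> g | gg | gWg; W -> S | g | gSS.
After unit-elimination: S -> g | gg | gWg; W -> g | gg | gSS | gWg.
TERM: introduce A -> g and substitute in every rule of length ≥2.
BIN: S -> AWA becomes S -> AB, B -> WA; W -> ASS becomes W -> AC, C -> SS; W -> AWA becomes W -> AD, D -> WA.

S -> g | AA | AB; A -> g; B -> WA; C -> SS; D -> WA; W -> g | AA | AC | AD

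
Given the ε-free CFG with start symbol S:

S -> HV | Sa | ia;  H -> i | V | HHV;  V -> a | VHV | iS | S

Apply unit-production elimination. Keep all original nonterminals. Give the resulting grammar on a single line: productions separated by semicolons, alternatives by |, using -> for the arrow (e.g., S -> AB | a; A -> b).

S -> HV | Sa | ia; H -> a | i | HV | Sa | iS | ia | HHV | VHV; V -> a | HV | Sa | iS | ia | VHV

Unit productions: H->V, V->S.
Unit pairs (A ⇒* B via units): (H,S), (H,V), (V,S).
S: inherits non-unit rules of {S} → HV | Sa | ia.
H: inherits non-unit rules of {H, S, V} → HHV | HV | Sa | VHV | a | i | iS | ia.
V: inherits non-unit rules of {S, V} → HV | Sa | VHV | a | iS | ia.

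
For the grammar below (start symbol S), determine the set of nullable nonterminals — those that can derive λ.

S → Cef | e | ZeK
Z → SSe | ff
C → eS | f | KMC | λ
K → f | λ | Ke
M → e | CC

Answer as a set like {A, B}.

{C, K, M}

Directly nullable (have an ε-rule): {C, K}.
M is nullable via M -> CC (every symbol on the right is already known nullable).
Not nullable: S, Z — each has a terminal in every rule's right-hand side or depends on a non-nullable symbol.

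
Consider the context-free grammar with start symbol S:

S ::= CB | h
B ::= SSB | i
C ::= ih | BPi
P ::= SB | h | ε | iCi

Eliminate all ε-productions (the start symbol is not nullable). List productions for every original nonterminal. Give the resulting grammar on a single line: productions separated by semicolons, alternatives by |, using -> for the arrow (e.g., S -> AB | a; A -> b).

S -> h | CB; B -> i | SSB; C -> Bi | ih | BPi; P -> h | SB | iCi

Nullable set: {P}.
C -> BPi: P nullable, giving BPi | Bi.
Drop P -> ε.
Unchanged (no nullable symbols): S -> CB; S -> h; B -> SSB; B -> i; C -> ih; P -> SB; P -> h; P -> iCi.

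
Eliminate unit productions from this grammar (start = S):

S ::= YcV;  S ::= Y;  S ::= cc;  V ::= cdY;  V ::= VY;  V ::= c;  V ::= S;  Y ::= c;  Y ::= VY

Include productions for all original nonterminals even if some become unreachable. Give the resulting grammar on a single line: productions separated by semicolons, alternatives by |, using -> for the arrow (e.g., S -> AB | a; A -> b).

S -> c | VY | cc | YcV; V -> c | VY | cc | YcV | cdY; Y -> c | VY

Unit productions: S->Y, V->S.
Unit pairs (A ⇒* B via units): (S,Y), (V,S), (V,Y).
S: inherits non-unit rules of {S, Y} → VY | YcV | c | cc.
V: inherits non-unit rules of {S, V, Y} → VY | YcV | c | cc | cdY.
Y: inherits non-unit rules of {Y} → VY | c.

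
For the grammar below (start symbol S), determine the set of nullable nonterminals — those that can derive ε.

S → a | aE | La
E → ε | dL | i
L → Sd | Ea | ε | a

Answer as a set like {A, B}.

Directly nullable (have an ε-rule): {E, L}.
Not nullable: S — each has a terminal in every rule's right-hand side or depends on a non-nullable symbol.

{E, L}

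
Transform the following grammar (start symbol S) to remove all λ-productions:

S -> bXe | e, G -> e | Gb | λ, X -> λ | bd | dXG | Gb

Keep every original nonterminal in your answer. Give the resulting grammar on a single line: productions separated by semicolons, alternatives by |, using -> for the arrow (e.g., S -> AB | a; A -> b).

Nullable set: {G, X}.
S -> bXe: X nullable, giving bXe | be.
Drop G -> λ.
G -> Gb: G nullable, giving Gb | b.
Drop X -> λ.
X -> Gb: G nullable, giving Gb | b.
X -> dXG: X, G nullable, giving d | dG | dX | dXG.
Unchanged (no nullable symbols): S -> e; G -> e; X -> bd.

S -> e | be | bXe; G -> b | e | Gb; X -> b | d | Gb | bd | dG | dX | dXG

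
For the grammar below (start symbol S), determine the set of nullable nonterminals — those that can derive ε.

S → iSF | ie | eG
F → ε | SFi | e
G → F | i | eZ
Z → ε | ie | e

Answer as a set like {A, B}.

Directly nullable (have an ε-rule): {F, Z}.
G is nullable via G -> F (every symbol on the right is already known nullable).
Not nullable: S — each has a terminal in every rule's right-hand side or depends on a non-nullable symbol.

{F, G, Z}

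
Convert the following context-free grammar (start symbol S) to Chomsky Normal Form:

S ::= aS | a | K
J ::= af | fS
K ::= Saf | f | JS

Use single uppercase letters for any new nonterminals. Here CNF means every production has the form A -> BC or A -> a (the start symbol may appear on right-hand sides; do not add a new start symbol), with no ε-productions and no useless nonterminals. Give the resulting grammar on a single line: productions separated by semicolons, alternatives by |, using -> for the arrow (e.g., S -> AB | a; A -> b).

S -> a | f | AS | JS | SD; A -> a; B -> f; D -> AB; J -> AB | BS

No ε-productions.
After unit-elimination: S -> a | f | JS | aS | Saf; J -> af | fS; K -> f | JS | Saf.
TERM: introduce A -> a, B -> f and substitute in every rule of length ≥2.
BIN: K -> SAB becomes K -> SC, C -> AB; S -> SAB becomes S -> SD, D -> AB.
Drop unreachable/unproductive: K.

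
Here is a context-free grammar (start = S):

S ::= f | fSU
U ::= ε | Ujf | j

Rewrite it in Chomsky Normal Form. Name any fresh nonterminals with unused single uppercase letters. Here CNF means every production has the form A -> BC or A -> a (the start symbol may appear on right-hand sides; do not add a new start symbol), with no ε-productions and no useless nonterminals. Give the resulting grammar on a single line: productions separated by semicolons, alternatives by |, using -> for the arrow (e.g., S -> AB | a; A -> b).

S -> f | AC | AS; A -> f; B -> j; C -> SU; D -> BA; U -> j | BA | UD

Nullable: {U}; after ε-elimination: S -> f | fS | fSU; U -> j | jf | Ujf.
No unit productions to eliminate.
TERM: introduce A -> f, B -> j and substitute in every rule of length ≥2.
BIN: S -> ASU becomes S -> AC, C -> SU; U -> UBA becomes U -> UD, D -> BA.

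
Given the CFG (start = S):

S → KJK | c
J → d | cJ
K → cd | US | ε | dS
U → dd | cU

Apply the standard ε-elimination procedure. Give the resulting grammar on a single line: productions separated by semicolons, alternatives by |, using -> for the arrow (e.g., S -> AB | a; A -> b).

S -> J | c | JK | KJ | KJK; J -> d | cJ; K -> US | cd | dS; U -> cU | dd

Nullable set: {K}.
S -> KJK: K, K nullable, giving J | JK | KJ | KJK.
Drop K -> ε.
Unchanged (no nullable symbols): S -> c; J -> cJ; J -> d; K -> US; K -> cd; K -> dS; U -> cU; U -> dd.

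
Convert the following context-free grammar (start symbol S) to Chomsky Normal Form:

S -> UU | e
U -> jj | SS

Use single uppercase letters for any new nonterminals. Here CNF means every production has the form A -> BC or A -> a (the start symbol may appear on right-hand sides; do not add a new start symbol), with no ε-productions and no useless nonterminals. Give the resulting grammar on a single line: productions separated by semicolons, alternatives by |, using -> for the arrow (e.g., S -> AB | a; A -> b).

S -> e | UU; A -> j; U -> AA | SS

No ε-productions.
No unit productions to eliminate.
TERM: introduce A -> j and substitute in every rule of length ≥2.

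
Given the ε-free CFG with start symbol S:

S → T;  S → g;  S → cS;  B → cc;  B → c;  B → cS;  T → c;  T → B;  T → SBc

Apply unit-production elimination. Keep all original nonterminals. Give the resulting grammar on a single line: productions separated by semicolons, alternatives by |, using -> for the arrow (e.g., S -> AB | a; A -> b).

S -> c | g | cS | cc | SBc; B -> c | cS | cc; T -> c | cS | cc | SBc

Unit productions: S->T, T->B.
Unit pairs (A ⇒* B via units): (S,B), (S,T), (T,B).
S: inherits non-unit rules of {B, S, T} → SBc | c | cS | cc | g.
B: inherits non-unit rules of {B} → c | cS | cc.
T: inherits non-unit rules of {B, T} → SBc | c | cS | cc.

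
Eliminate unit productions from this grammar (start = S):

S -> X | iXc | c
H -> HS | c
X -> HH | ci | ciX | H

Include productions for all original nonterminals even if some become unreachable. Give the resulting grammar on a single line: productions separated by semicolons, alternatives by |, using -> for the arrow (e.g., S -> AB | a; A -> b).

S -> c | HH | HS | ci | ciX | iXc; H -> c | HS; X -> c | HH | HS | ci | ciX

Unit productions: S->X, X->H.
Unit pairs (A ⇒* B via units): (S,H), (S,X), (X,H).
S: inherits non-unit rules of {H, S, X} → HH | HS | c | ci | ciX | iXc.
H: inherits non-unit rules of {H} → HS | c.
X: inherits non-unit rules of {H, X} → HH | HS | c | ci | ciX.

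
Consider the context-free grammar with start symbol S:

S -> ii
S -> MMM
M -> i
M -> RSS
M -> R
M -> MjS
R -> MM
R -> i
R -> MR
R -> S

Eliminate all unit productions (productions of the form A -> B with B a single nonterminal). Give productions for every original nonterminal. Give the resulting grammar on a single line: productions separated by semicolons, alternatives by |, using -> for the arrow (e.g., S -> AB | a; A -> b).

S -> ii | MMM; M -> i | MM | MR | ii | MMM | MjS | RSS; R -> i | MM | MR | ii | MMM

Unit productions: M->R, R->S.
Unit pairs (A ⇒* B via units): (M,R), (M,S), (R,S).
S: inherits non-unit rules of {S} → MMM | ii.
M: inherits non-unit rules of {M, R, S} → MM | MMM | MR | MjS | RSS | i | ii.
R: inherits non-unit rules of {R, S} → MM | MMM | MR | i | ii.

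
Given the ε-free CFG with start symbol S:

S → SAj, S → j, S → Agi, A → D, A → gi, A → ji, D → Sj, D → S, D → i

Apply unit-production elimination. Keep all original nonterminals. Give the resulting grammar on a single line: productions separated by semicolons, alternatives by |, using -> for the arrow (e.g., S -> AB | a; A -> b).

Unit productions: A->D, D->S.
Unit pairs (A ⇒* B via units): (A,D), (A,S), (D,S).
S: inherits non-unit rules of {S} → Agi | SAj | j.
A: inherits non-unit rules of {A, D, S} → Agi | SAj | Sj | gi | i | j | ji.
D: inherits non-unit rules of {D, S} → Agi | SAj | Sj | i | j.

S -> j | Agi | SAj; A -> i | j | Sj | gi | ji | Agi | SAj; D -> i | j | Sj | Agi | SAj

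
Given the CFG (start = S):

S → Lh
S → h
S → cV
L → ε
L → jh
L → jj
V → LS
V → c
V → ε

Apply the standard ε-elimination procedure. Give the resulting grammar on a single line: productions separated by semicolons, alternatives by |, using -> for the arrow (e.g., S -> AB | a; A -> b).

Nullable set: {L, V}.
S -> Lh: L nullable, giving Lh | h.
S -> cV: V nullable, giving c | cV.
Drop L -> ε.
Drop V -> ε.
V -> LS: L nullable, giving LS | S.
Unchanged (no nullable symbols): S -> h; L -> jh; L -> jj; V -> c.

S -> c | h | Lh | cV; L -> jh | jj; V -> S | c | LS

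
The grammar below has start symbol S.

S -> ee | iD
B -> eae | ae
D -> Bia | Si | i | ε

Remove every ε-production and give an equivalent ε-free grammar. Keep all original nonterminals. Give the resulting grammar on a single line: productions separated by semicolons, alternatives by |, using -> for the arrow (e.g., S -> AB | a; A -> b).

Nullable set: {D}.
S -> iD: D nullable, giving i | iD.
Drop D -> ε.
Unchanged (no nullable symbols): S -> ee; B -> ae; B -> eae; D -> Bia; D -> Si; D -> i.

S -> i | ee | iD; B -> ae | eae; D -> i | Si | Bia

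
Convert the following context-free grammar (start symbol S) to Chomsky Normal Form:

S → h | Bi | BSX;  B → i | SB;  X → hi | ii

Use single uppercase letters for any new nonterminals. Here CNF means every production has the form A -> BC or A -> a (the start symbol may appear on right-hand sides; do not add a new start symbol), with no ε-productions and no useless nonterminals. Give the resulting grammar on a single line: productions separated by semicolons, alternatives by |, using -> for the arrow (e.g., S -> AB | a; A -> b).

S -> h | BA | BD; A -> i; B -> i | SB; C -> h; D -> SX; X -> AA | CA

No ε-productions.
No unit productions to eliminate.
TERM: introduce C -> h, A -> i and substitute in every rule of length ≥2.
BIN: S -> BSX becomes S -> BD, D -> SX.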